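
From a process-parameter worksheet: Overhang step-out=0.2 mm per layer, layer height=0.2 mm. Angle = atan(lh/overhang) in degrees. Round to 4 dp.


angle = atan(0.2/0.2) = 45.0 degrees


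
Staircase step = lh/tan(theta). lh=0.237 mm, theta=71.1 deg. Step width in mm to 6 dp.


step = 0.237 / tan(71.1) = 0.081143 mm


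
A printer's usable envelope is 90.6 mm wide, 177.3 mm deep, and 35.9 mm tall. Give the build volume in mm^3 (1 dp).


V = 90.6 * 177.3 * 35.9 = 576675.3 mm^3


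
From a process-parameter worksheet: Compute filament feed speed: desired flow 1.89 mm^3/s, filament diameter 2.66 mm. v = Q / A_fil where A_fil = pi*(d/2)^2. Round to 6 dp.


A = pi*(2.66/2)^2 = 5.557163
v = 1.89 / 5.557163 = 0.340102 mm/s


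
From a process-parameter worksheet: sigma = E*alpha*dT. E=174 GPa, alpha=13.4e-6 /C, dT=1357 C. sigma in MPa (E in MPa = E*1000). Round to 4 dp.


sigma = 174*1000 * 13.4e-6 * 1357 = 3163.9812 MPa


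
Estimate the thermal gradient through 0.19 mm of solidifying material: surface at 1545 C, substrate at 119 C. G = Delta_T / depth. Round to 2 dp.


G = (1545-119)/0.19 = 7505.26 C/mm


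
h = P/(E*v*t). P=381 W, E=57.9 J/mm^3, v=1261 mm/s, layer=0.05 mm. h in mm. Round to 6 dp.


h = 381 / (57.9*1261*0.05) = 0.104367 mm


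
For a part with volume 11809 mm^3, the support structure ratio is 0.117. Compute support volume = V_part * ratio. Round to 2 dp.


V_support = 11809 * 0.117 = 1381.65 mm^3


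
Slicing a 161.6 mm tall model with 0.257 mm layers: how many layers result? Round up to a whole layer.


Layers = ceil(161.6/0.257) = 629


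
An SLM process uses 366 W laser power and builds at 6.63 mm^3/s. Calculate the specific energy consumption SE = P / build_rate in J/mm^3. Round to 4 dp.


SE = 366 / 6.63 = 55.2036 J/mm^3


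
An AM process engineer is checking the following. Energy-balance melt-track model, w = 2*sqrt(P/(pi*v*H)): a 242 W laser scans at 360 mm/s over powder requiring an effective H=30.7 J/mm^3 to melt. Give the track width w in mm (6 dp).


w = 2*sqrt(242/(pi*360*30.7)) = 0.166971 mm


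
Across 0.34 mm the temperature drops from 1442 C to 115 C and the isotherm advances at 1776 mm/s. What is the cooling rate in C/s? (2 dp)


G = (1442-115)/0.34 = 3902.94117647 C/mm
CR = 3902.94117647 * 1776 = 6931623.53 C/s


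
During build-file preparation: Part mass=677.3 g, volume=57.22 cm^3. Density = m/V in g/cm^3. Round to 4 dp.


rho = 677.3 / 57.22 = 11.8368 g/cm^3


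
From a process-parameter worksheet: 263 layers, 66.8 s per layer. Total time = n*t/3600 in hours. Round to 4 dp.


t = 263 * 66.8 / 3600 = 4.8801 hrs


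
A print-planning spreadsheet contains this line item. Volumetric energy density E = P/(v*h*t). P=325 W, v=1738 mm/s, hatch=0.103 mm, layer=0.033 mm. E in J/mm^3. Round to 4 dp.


E = 325 / (1738*0.103*0.033) = 55.0152 J/mm^3


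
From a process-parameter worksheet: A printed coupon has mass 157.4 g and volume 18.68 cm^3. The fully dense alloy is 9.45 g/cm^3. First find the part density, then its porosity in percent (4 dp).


rho_part = 157.4 / 18.68 = 8.4261242 g/cm^3
Porosity = (1 - 8.4261242/9.45)*100 = 10.8347 %


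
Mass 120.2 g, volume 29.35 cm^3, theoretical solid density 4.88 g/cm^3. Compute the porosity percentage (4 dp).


rho_part = 120.2 / 29.35 = 4.09540034 g/cm^3
Porosity = (1 - 4.09540034/4.88)*100 = 16.0779 %


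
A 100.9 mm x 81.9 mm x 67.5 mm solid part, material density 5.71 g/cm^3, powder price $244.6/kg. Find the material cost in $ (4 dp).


V = 100.9 * 81.9 * 67.5 = 557800.425 mm^3 = 557.800425 cm^3
Mass = 557.800425 * 5.71 / 1000 = 3.18504043 kg
Cost = 3.18504043 * 244.6 = 779.0609 $


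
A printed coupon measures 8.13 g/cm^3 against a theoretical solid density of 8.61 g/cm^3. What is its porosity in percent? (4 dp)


Porosity = (1-8.13/8.61)*100 = 5.5749 %


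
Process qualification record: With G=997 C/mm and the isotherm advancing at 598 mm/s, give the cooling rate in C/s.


CR = 997 * 598 = 596206 C/s


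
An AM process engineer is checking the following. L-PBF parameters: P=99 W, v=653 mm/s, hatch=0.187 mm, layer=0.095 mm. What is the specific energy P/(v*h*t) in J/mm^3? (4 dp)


Build rate = 653 * 0.187 * 0.095 = 11.600545 mm^3/s
SE = 99 / 11.600545 = 8.5341 J/mm^3


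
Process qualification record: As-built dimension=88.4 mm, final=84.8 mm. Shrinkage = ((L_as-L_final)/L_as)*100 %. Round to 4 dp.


Shrinkage = ((88.4-84.8)/88.4)*100 = 4.0724 %


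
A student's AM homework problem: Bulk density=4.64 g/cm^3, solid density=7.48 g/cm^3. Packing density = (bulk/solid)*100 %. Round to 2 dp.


Packing = (4.64/7.48)*100 = 62.03 %


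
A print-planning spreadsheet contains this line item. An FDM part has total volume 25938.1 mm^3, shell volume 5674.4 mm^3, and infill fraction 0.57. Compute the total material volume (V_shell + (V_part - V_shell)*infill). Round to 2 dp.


V_infill = (25938.1 - 5674.4) * 0.57 = 11550.31
V_total = 5674.4 + 11550.31 = 17224.71 mm^3


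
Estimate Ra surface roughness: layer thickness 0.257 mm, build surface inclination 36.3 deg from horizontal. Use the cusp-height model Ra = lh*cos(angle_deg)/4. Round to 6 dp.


Ra = 0.257 * cos(36.3) / 4 = 0.051781 mm


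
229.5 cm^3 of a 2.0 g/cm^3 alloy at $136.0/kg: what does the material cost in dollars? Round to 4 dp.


Mass = 229.5*2.0/1000 = 0.459 kg
Cost = 0.459 * 136.0 = 62.424 $


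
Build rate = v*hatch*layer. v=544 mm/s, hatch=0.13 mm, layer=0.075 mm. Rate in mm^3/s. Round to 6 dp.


Rate = 544 * 0.13 * 0.075 = 5.304 mm^3/s


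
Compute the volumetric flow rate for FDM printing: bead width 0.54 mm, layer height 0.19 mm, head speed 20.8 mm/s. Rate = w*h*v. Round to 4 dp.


Rate = 0.54 * 0.19 * 20.8 = 2.1341 mm^3/s


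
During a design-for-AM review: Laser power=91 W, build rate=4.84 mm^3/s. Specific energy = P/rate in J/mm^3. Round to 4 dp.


SE = 91 / 4.84 = 18.8017 J/mm^3


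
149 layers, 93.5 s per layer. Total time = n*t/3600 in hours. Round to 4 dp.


t = 149 * 93.5 / 3600 = 3.8699 hrs


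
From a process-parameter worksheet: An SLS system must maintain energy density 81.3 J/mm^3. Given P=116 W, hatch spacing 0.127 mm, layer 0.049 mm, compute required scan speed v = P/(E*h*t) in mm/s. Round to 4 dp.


v = 116 / (81.3*0.127*0.049) = 229.2808 mm/s


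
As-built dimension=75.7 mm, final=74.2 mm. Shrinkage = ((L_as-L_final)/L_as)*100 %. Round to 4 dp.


Shrinkage = ((75.7-74.2)/75.7)*100 = 1.9815 %


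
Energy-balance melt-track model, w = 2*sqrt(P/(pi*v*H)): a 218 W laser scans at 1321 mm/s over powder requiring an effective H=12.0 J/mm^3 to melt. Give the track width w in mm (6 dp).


w = 2*sqrt(218/(pi*1321*12.0)) = 0.132325 mm


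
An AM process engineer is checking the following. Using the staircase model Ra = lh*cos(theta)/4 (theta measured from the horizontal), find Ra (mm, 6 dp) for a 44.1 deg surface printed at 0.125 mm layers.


Ra = 0.125 * cos(44.1) / 4 = 0.022441 mm


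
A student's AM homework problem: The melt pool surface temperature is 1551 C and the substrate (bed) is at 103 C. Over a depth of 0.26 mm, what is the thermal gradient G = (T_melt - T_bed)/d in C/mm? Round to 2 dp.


G = (1551-103)/0.26 = 5569.23 C/mm


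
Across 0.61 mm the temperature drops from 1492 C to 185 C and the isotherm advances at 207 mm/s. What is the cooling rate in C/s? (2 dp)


G = (1492-185)/0.61 = 2142.62295082 C/mm
CR = 2142.62295082 * 207 = 443522.95 C/s


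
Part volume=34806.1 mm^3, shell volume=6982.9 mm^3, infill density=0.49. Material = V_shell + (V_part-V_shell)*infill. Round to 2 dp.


V_infill = (34806.1 - 6982.9) * 0.49 = 13633.37
V_total = 6982.9 + 13633.37 = 20616.27 mm^3


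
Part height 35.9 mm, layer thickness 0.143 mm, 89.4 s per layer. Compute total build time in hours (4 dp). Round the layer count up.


Layers = ceil(35.9/0.143) = 252
t = 252 * 89.4 / 3600 = 6.258 hrs


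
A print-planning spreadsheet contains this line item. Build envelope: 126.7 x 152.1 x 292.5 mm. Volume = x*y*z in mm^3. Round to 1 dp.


V = 126.7 * 152.1 * 292.5 = 5636788.0 mm^3


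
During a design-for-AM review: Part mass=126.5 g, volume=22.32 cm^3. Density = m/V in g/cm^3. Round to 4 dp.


rho = 126.5 / 22.32 = 5.6676 g/cm^3


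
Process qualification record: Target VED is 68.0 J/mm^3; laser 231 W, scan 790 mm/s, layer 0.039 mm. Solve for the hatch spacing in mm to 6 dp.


h = 231 / (68.0*790*0.039) = 0.110258 mm


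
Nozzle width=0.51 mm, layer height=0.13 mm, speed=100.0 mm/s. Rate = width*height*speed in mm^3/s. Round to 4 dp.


Rate = 0.51 * 0.13 * 100.0 = 6.63 mm^3/s


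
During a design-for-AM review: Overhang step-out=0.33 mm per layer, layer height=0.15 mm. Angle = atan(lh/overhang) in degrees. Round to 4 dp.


angle = atan(0.15/0.33) = 24.444 degrees


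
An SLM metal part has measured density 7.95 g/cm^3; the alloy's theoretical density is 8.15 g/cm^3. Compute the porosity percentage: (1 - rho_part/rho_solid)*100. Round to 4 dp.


Porosity = (1-7.95/8.15)*100 = 2.454 %


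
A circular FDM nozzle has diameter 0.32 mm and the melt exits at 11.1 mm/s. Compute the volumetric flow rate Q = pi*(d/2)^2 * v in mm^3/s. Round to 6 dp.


A = pi*(0.32/2)^2 = 0.08042477 mm^2
Q = 0.08042477 * 11.1 = 0.892715 mm^3/s


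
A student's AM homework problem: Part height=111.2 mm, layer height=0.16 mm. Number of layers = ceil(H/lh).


Layers = ceil(111.2/0.16) = 695


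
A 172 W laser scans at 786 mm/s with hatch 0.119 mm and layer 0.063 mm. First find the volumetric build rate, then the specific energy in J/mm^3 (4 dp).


Build rate = 786 * 0.119 * 0.063 = 5.892642 mm^3/s
SE = 172 / 5.892642 = 29.1889 J/mm^3


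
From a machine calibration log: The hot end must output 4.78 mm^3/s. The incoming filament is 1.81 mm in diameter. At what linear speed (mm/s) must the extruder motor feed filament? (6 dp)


A = pi*(1.81/2)^2 = 2.573043
v = 4.78 / 2.573043 = 1.857723 mm/s


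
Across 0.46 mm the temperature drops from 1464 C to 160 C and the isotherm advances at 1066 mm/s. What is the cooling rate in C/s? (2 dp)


G = (1464-160)/0.46 = 2834.7826087 C/mm
CR = 2834.7826087 * 1066 = 3021878.26 C/s


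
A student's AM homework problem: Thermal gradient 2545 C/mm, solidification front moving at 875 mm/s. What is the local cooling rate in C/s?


CR = 2545 * 875 = 2226875 C/s


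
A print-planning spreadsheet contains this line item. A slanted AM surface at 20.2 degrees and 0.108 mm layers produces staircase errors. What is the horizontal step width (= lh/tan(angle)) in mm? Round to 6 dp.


step = 0.108 / tan(20.2) = 0.293535 mm


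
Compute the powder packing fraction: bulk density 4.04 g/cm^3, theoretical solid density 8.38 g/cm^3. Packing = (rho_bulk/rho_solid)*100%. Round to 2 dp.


Packing = (4.04/8.38)*100 = 48.21 %


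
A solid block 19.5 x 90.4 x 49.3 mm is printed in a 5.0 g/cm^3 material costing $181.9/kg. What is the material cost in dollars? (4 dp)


V = 19.5 * 90.4 * 49.3 = 86906.04 mm^3 = 86.90604 cm^3
Mass = 86.90604 * 5.0 / 1000 = 0.4345302 kg
Cost = 0.4345302 * 181.9 = 79.041 $


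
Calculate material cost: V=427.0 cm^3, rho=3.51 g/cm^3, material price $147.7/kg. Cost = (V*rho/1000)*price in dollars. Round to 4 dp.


Mass = 427.0*3.51/1000 = 1.49877 kg
Cost = 1.49877 * 147.7 = 221.3683 $


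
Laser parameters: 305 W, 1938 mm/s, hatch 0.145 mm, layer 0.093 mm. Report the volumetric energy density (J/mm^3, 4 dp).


E = 305 / (1938*0.145*0.093) = 11.6707 J/mm^3


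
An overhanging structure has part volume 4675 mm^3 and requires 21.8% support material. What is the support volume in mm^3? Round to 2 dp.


V_support = 4675 * 0.218 = 1019.15 mm^3


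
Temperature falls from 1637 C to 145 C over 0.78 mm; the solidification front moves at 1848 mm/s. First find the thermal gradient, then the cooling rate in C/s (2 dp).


G = (1637-145)/0.78 = 1912.82051282 C/mm
CR = 1912.82051282 * 1848 = 3534892.31 C/s


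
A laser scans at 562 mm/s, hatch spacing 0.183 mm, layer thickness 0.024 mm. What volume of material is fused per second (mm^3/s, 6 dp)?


Rate = 562 * 0.183 * 0.024 = 2.468304 mm^3/s


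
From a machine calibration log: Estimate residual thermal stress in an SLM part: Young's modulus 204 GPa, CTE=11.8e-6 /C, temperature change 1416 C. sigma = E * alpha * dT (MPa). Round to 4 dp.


sigma = 204*1000 * 11.8e-6 * 1416 = 3408.5952 MPa


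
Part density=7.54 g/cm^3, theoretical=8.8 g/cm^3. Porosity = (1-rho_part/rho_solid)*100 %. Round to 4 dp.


Porosity = (1-7.54/8.8)*100 = 14.3182 %


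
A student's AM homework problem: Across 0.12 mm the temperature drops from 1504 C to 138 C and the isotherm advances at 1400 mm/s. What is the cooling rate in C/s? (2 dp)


G = (1504-138)/0.12 = 11383.33333333 C/mm
CR = 11383.33333333 * 1400 = 15936666.67 C/s


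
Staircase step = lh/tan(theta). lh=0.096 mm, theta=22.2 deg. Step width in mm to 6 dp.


step = 0.096 / tan(22.2) = 0.235241 mm


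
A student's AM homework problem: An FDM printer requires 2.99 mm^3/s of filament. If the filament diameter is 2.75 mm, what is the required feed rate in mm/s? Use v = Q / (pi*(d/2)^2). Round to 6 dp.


A = pi*(2.75/2)^2 = 5.939574
v = 2.99 / 5.939574 = 0.503403 mm/s


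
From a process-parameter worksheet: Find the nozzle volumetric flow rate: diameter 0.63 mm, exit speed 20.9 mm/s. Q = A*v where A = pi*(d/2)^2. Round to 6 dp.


A = pi*(0.63/2)^2 = 0.31172453 mm^2
Q = 0.31172453 * 20.9 = 6.515043 mm^3/s


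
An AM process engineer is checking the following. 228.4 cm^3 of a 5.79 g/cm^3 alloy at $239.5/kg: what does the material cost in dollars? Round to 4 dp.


Mass = 228.4*5.79/1000 = 1.322436 kg
Cost = 1.322436 * 239.5 = 316.7234 $


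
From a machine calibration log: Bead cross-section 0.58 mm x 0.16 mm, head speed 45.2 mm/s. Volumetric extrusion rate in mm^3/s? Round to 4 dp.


Rate = 0.58 * 0.16 * 45.2 = 4.1946 mm^3/s


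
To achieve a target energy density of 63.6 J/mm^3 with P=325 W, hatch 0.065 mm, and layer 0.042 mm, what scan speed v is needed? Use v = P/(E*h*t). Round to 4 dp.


v = 325 / (63.6*0.065*0.042) = 1871.8179 mm/s


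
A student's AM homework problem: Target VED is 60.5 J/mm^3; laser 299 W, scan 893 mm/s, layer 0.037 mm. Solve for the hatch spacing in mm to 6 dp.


h = 299 / (60.5*893*0.037) = 0.149576 mm


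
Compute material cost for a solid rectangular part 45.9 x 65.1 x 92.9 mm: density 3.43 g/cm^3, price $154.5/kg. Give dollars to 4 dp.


V = 45.9 * 65.1 * 92.9 = 277593.561 mm^3 = 277.593561 cm^3
Mass = 277.593561 * 3.43 / 1000 = 0.95214591 kg
Cost = 0.95214591 * 154.5 = 147.1065 $


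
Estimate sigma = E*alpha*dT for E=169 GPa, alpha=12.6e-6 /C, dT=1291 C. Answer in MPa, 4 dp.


sigma = 169*1000 * 12.6e-6 * 1291 = 2749.0554 MPa


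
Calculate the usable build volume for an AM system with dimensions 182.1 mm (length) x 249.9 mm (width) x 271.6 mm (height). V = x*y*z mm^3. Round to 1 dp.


V = 182.1 * 249.9 * 271.6 = 12359644.2 mm^3


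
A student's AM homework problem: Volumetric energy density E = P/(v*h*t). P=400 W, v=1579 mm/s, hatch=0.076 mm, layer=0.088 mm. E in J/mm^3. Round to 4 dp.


E = 400 / (1579*0.076*0.088) = 37.8775 J/mm^3


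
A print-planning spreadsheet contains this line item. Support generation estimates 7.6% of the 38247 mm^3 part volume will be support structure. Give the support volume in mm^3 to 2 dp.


V_support = 38247 * 0.076 = 2906.77 mm^3


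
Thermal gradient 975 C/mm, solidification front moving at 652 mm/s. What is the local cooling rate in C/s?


CR = 975 * 652 = 635700 C/s


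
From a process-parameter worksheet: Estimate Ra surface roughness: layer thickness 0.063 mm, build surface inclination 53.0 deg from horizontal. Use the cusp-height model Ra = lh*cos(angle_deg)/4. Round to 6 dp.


Ra = 0.063 * cos(53.0) / 4 = 0.009479 mm


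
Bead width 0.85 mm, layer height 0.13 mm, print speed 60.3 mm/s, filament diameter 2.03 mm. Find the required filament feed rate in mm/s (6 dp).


Q = 0.85 * 0.13 * 60.3 = 6.66315 mm^3/s
A_fil = pi*(2.03/2)^2 = 3.23654729 mm^2
v_feed = 6.66315 / 3.23654729 = 2.058722 mm/s


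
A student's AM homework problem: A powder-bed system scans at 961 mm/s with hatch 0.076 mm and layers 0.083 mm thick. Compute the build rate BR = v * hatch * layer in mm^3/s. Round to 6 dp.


Rate = 961 * 0.076 * 0.083 = 6.061988 mm^3/s


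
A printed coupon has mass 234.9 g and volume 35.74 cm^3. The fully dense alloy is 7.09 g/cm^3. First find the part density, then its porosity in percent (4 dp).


rho_part = 234.9 / 35.74 = 6.57246782 g/cm^3
Porosity = (1 - 6.57246782/7.09)*100 = 7.2995 %


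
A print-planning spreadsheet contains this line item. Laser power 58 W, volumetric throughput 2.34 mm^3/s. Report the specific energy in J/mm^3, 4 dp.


SE = 58 / 2.34 = 24.7863 J/mm^3


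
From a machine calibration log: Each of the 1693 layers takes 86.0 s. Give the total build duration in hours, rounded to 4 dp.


t = 1693 * 86.0 / 3600 = 40.4439 hrs


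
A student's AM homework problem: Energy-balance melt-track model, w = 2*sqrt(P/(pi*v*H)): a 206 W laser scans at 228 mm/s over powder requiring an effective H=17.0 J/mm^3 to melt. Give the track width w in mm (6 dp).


w = 2*sqrt(206/(pi*228*17.0)) = 0.260134 mm


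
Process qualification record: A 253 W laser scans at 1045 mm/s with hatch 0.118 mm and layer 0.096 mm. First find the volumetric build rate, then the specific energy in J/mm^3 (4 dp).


Build rate = 1045 * 0.118 * 0.096 = 11.83776 mm^3/s
SE = 253 / 11.83776 = 21.3723 J/mm^3


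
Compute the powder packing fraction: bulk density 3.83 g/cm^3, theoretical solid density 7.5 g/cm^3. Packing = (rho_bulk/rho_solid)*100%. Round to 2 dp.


Packing = (3.83/7.5)*100 = 51.07 %


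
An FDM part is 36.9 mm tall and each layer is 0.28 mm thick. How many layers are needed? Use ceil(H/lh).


Layers = ceil(36.9/0.28) = 132


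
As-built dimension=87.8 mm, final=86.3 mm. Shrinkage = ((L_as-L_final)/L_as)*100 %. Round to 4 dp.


Shrinkage = ((87.8-86.3)/87.8)*100 = 1.7084 %


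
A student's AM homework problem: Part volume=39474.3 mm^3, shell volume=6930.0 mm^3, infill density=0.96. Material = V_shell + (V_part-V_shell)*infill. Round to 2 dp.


V_infill = (39474.3 - 6930.0) * 0.96 = 31242.53
V_total = 6930.0 + 31242.53 = 38172.53 mm^3


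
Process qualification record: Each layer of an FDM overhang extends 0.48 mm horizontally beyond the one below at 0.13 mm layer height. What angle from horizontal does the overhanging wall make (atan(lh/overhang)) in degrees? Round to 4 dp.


angle = atan(0.13/0.48) = 15.1541 degrees


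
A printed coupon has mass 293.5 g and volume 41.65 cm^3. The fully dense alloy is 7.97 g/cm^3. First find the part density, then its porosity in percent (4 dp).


rho_part = 293.5 / 41.65 = 7.04681873 g/cm^3
Porosity = (1 - 7.04681873/7.97)*100 = 11.5832 %


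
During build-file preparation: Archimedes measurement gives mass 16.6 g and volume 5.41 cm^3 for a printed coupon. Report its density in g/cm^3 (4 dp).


rho = 16.6 / 5.41 = 3.0684 g/cm^3


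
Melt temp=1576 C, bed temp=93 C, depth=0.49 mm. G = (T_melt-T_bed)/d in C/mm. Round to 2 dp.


G = (1576-93)/0.49 = 3026.53 C/mm


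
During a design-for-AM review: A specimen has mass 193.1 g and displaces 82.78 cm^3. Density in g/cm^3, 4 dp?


rho = 193.1 / 82.78 = 2.3327 g/cm^3


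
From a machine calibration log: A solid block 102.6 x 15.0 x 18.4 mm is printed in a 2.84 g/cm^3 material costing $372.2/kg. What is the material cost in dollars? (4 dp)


V = 102.6 * 15.0 * 18.4 = 28317.6 mm^3 = 28.3176 cm^3
Mass = 28.3176 * 2.84 / 1000 = 0.08042198 kg
Cost = 0.08042198 * 372.2 = 29.9331 $


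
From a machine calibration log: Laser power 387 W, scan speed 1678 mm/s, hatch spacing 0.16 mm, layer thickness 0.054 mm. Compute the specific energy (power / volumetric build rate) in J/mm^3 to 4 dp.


Build rate = 1678 * 0.16 * 0.054 = 14.49792 mm^3/s
SE = 387 / 14.49792 = 26.6935 J/mm^3


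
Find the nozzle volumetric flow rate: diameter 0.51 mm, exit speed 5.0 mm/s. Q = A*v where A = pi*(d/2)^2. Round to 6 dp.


A = pi*(0.51/2)^2 = 0.20428206 mm^2
Q = 0.20428206 * 5.0 = 1.02141 mm^3/s


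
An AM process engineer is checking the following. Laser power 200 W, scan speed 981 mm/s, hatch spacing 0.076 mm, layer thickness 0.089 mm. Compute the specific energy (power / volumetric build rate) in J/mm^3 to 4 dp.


Build rate = 981 * 0.076 * 0.089 = 6.635484 mm^3/s
SE = 200 / 6.635484 = 30.141 J/mm^3


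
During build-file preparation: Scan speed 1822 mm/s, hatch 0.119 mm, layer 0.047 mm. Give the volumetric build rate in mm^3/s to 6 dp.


Rate = 1822 * 0.119 * 0.047 = 10.190446 mm^3/s


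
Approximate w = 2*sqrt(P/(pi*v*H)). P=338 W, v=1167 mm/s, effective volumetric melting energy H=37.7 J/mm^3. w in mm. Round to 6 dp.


w = 2*sqrt(338/(pi*1167*37.7)) = 0.098903 mm


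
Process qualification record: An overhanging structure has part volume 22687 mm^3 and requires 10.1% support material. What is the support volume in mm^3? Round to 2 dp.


V_support = 22687 * 0.101 = 2291.39 mm^3


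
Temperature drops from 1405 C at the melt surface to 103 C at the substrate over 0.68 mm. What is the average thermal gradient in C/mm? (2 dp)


G = (1405-103)/0.68 = 1914.71 C/mm


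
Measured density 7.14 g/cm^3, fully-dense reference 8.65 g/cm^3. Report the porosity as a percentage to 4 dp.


Porosity = (1-7.14/8.65)*100 = 17.4566 %


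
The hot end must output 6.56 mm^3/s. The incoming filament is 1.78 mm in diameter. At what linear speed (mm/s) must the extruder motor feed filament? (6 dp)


A = pi*(1.78/2)^2 = 2.488456
v = 6.56 / 2.488456 = 2.636173 mm/s


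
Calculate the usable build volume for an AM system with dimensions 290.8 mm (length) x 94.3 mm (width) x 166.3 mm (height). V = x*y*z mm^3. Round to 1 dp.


V = 290.8 * 94.3 * 166.3 = 4560351.8 mm^3


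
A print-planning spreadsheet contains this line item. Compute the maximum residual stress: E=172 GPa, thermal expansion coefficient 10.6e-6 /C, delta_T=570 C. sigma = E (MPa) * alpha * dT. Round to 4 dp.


sigma = 172*1000 * 10.6e-6 * 570 = 1039.224 MPa


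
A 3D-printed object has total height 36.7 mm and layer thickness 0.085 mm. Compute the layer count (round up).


Layers = ceil(36.7/0.085) = 432


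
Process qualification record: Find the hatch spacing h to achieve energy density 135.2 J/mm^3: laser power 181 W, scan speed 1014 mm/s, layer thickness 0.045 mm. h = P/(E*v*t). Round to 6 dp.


h = 181 / (135.2*1014*0.045) = 0.029339 mm


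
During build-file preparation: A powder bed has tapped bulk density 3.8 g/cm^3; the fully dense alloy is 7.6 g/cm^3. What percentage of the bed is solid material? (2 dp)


Packing = (3.8/7.6)*100 = 50.0 %


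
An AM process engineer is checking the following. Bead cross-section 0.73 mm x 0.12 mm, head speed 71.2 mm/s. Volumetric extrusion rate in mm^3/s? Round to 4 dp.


Rate = 0.73 * 0.12 * 71.2 = 6.2371 mm^3/s


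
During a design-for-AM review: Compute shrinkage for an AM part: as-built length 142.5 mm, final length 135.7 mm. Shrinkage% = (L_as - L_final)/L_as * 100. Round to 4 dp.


Shrinkage = ((142.5-135.7)/142.5)*100 = 4.7719 %


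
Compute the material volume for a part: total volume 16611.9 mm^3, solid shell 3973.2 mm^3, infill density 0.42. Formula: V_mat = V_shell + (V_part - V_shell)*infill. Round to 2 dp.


V_infill = (16611.9 - 3973.2) * 0.42 = 5308.25
V_total = 3973.2 + 5308.25 = 9281.45 mm^3


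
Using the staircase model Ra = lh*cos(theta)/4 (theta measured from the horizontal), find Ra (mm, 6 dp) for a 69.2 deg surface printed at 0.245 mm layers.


Ra = 0.245 * cos(69.2) / 4 = 0.02175 mm


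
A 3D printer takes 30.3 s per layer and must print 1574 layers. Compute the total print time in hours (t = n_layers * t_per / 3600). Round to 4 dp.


t = 1574 * 30.3 / 3600 = 13.2478 hrs


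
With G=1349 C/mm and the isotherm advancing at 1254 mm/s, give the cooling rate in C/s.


CR = 1349 * 1254 = 1691646 C/s


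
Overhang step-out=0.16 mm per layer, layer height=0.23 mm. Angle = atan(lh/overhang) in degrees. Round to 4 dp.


angle = atan(0.23/0.16) = 55.1755 degrees


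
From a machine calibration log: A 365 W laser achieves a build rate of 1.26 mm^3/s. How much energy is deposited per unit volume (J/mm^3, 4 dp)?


SE = 365 / 1.26 = 289.6825 J/mm^3


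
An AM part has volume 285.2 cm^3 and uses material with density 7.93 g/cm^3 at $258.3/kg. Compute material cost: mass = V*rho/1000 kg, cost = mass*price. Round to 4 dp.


Mass = 285.2*7.93/1000 = 2.261636 kg
Cost = 2.261636 * 258.3 = 584.1806 $


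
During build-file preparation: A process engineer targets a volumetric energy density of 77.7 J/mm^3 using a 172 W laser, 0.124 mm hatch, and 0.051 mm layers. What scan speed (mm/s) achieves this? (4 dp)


v = 172 / (77.7*0.124*0.051) = 350.0383 mm/s


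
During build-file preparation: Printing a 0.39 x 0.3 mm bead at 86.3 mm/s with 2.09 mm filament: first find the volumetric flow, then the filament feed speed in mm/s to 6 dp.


Q = 0.39 * 0.3 * 86.3 = 10.0971 mm^3/s
A_fil = pi*(2.09/2)^2 = 3.43069772 mm^2
v_feed = 10.0971 / 3.43069772 = 2.943162 mm/s


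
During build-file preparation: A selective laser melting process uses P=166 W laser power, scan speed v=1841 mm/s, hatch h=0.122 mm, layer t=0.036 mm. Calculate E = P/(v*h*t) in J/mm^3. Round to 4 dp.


E = 166 / (1841*0.122*0.036) = 20.5301 J/mm^3


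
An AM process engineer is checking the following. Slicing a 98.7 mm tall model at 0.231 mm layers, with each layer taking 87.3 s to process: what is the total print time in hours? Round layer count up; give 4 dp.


Layers = ceil(98.7/0.231) = 428
t = 428 * 87.3 / 3600 = 10.379 hrs


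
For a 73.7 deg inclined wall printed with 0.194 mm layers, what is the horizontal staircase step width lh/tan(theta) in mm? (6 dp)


step = 0.194 / tan(73.7) = 0.05673 mm


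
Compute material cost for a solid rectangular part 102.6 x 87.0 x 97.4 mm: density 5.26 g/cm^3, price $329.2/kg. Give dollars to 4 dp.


V = 102.6 * 87.0 * 97.4 = 869411.88 mm^3 = 869.41188 cm^3
Mass = 869.41188 * 5.26 / 1000 = 4.57310649 kg
Cost = 4.57310649 * 329.2 = 1505.4667 $


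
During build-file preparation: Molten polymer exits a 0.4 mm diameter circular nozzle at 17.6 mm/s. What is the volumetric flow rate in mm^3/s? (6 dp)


A = pi*(0.4/2)^2 = 0.12566371 mm^2
Q = 0.12566371 * 17.6 = 2.211681 mm^3/s


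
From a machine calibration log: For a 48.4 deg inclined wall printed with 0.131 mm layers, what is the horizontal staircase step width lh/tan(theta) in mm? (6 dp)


step = 0.131 / tan(48.4) = 0.116307 mm


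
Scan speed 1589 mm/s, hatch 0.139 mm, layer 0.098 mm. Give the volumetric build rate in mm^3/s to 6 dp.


Rate = 1589 * 0.139 * 0.098 = 21.645358 mm^3/s


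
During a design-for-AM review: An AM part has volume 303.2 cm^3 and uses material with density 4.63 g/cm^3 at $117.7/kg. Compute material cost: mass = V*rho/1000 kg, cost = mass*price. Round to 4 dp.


Mass = 303.2*4.63/1000 = 1.403816 kg
Cost = 1.403816 * 117.7 = 165.2291 $


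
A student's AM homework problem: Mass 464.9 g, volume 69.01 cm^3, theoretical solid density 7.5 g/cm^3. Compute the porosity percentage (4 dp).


rho_part = 464.9 / 69.01 = 6.73670483 g/cm^3
Porosity = (1 - 6.73670483/7.5)*100 = 10.1773 %


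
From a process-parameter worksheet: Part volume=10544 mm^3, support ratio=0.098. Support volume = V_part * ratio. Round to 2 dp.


V_support = 10544 * 0.098 = 1033.31 mm^3


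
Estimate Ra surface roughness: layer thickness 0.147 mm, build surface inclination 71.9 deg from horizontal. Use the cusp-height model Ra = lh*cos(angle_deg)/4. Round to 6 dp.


Ra = 0.147 * cos(71.9) / 4 = 0.011417 mm


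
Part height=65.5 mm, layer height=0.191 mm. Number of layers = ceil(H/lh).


Layers = ceil(65.5/0.191) = 343


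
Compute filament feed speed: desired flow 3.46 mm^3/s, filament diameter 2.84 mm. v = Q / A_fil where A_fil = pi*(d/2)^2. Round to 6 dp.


A = pi*(2.84/2)^2 = 6.334707
v = 3.46 / 6.334707 = 0.546197 mm/s


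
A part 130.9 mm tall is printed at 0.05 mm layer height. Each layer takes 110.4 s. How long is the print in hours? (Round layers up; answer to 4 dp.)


Layers = ceil(130.9/0.05) = 2618
t = 2618 * 110.4 / 3600 = 80.2853 hrs


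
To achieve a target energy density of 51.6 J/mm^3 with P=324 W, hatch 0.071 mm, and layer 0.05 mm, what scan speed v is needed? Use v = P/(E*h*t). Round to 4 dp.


v = 324 / (51.6*0.071*0.05) = 1768.752 mm/s


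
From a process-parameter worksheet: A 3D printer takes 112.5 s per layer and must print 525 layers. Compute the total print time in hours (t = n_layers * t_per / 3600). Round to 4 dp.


t = 525 * 112.5 / 3600 = 16.4063 hrs


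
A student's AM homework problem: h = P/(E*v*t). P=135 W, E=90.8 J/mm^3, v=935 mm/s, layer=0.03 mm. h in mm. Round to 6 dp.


h = 135 / (90.8*935*0.03) = 0.053005 mm


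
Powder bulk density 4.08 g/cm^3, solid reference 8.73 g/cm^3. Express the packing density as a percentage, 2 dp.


Packing = (4.08/8.73)*100 = 46.74 %


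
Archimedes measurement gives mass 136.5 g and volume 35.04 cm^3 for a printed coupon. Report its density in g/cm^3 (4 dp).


rho = 136.5 / 35.04 = 3.8955 g/cm^3


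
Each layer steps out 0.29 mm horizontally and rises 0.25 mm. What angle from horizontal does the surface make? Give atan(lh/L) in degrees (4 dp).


angle = atan(0.25/0.29) = 40.7636 degrees


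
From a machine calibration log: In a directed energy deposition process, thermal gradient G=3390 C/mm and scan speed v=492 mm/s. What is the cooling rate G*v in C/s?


CR = 3390 * 492 = 1667880 C/s


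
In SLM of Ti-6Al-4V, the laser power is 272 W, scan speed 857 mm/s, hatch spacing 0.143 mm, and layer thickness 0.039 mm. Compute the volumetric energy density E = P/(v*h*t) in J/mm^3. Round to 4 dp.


E = 272 / (857*0.143*0.039) = 56.9098 J/mm^3


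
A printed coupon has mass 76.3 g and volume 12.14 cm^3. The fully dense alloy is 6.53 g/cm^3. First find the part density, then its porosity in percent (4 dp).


rho_part = 76.3 / 12.14 = 6.28500824 g/cm^3
Porosity = (1 - 6.28500824/6.53)*100 = 3.7518 %


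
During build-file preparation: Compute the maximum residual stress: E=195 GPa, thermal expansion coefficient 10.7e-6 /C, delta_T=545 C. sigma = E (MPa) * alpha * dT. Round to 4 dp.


sigma = 195*1000 * 10.7e-6 * 545 = 1137.1425 MPa


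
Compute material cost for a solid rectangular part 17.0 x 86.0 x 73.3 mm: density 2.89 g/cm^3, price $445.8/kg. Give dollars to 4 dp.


V = 17.0 * 86.0 * 73.3 = 107164.6 mm^3 = 107.1646 cm^3
Mass = 107.1646 * 2.89 / 1000 = 0.30970569 kg
Cost = 0.30970569 * 445.8 = 138.0668 $


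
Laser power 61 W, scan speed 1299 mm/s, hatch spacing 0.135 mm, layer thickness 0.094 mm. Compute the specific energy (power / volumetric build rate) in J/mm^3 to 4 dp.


Build rate = 1299 * 0.135 * 0.094 = 16.48431 mm^3/s
SE = 61 / 16.48431 = 3.7005 J/mm^3


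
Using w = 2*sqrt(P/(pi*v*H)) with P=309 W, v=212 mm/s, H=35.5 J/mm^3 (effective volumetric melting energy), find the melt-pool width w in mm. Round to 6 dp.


w = 2*sqrt(309/(pi*212*35.5)) = 0.22864 mm


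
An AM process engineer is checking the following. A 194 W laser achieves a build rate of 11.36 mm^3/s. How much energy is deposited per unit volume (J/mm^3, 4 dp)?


SE = 194 / 11.36 = 17.0775 J/mm^3


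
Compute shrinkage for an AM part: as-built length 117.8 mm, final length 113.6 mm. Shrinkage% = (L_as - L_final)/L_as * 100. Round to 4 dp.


Shrinkage = ((117.8-113.6)/117.8)*100 = 3.5654 %


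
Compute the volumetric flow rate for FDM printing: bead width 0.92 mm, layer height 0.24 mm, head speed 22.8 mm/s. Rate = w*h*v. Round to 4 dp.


Rate = 0.92 * 0.24 * 22.8 = 5.0342 mm^3/s


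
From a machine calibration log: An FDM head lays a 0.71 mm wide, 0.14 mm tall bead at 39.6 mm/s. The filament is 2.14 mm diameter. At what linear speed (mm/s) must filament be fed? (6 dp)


Q = 0.71 * 0.14 * 39.6 = 3.93624 mm^3/s
A_fil = pi*(2.14/2)^2 = 3.59680943 mm^2
v_feed = 3.93624 / 3.59680943 = 1.09437 mm/s


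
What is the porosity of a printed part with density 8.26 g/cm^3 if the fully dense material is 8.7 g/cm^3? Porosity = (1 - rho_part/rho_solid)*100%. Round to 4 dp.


Porosity = (1-8.26/8.7)*100 = 5.0575 %


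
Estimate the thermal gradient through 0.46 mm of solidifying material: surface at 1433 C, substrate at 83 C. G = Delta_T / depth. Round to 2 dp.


G = (1433-83)/0.46 = 2934.78 C/mm


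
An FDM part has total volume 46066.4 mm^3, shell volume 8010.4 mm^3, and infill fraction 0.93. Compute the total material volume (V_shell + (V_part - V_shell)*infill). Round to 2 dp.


V_infill = (46066.4 - 8010.4) * 0.93 = 35392.08
V_total = 8010.4 + 35392.08 = 43402.48 mm^3


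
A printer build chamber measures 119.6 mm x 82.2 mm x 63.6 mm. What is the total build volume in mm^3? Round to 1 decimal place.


V = 119.6 * 82.2 * 63.6 = 625259.2 mm^3


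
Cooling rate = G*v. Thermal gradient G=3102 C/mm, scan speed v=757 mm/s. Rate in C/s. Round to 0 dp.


CR = 3102 * 757 = 2348214 C/s


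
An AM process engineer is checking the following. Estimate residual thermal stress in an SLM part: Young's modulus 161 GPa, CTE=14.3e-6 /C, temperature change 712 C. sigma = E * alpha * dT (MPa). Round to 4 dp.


sigma = 161*1000 * 14.3e-6 * 712 = 1639.2376 MPa


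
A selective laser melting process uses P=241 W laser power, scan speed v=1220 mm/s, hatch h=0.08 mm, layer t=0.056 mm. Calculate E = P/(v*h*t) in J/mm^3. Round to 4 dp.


E = 241 / (1220*0.08*0.056) = 44.094 J/mm^3


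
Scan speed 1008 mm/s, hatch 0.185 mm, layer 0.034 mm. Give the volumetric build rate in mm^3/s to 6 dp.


Rate = 1008 * 0.185 * 0.034 = 6.34032 mm^3/s


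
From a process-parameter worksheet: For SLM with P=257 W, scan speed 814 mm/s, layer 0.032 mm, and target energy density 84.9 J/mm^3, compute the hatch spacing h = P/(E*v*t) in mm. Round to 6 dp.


h = 257 / (84.9*814*0.032) = 0.116212 mm


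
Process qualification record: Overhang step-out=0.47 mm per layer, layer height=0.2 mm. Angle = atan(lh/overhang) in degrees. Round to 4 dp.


angle = atan(0.2/0.47) = 23.0513 degrees


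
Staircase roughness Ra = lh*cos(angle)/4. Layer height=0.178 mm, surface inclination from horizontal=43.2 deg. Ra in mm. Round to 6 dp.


Ra = 0.178 * cos(43.2) / 4 = 0.032439 mm


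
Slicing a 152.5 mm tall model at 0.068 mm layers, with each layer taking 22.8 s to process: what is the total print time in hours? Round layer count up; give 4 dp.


Layers = ceil(152.5/0.068) = 2243
t = 2243 * 22.8 / 3600 = 14.2057 hrs


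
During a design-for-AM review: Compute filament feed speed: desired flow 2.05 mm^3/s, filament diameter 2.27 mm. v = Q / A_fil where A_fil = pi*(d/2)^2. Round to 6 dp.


A = pi*(2.27/2)^2 = 4.047078
v = 2.05 / 4.047078 = 0.506538 mm/s


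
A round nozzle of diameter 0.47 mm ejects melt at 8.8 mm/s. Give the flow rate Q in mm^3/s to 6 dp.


A = pi*(0.47/2)^2 = 0.17349445 mm^2
Q = 0.17349445 * 8.8 = 1.526751 mm^3/s


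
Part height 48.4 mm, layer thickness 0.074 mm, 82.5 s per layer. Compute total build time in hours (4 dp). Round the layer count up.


Layers = ceil(48.4/0.074) = 655
t = 655 * 82.5 / 3600 = 15.0104 hrs


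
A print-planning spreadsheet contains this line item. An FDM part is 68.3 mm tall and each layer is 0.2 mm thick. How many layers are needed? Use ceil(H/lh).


Layers = ceil(68.3/0.2) = 342


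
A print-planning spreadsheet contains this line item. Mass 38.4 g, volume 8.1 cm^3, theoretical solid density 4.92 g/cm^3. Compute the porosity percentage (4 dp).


rho_part = 38.4 / 8.1 = 4.74074074 g/cm^3
Porosity = (1 - 4.74074074/4.92)*100 = 3.6435 %


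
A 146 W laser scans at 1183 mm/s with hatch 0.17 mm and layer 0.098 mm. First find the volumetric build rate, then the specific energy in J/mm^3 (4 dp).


Build rate = 1183 * 0.17 * 0.098 = 19.70878 mm^3/s
SE = 146 / 19.70878 = 7.4079 J/mm^3


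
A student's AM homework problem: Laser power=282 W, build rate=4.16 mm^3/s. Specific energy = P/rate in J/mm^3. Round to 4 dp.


SE = 282 / 4.16 = 67.7885 J/mm^3


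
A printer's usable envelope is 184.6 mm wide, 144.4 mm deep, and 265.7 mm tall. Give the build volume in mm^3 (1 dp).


V = 184.6 * 144.4 * 265.7 = 7082563.0 mm^3


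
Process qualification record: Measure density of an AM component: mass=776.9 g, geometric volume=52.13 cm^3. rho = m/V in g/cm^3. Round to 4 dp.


rho = 776.9 / 52.13 = 14.9031 g/cm^3


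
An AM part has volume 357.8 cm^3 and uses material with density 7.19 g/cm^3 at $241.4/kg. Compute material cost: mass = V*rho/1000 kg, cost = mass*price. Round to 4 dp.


Mass = 357.8*7.19/1000 = 2.572582 kg
Cost = 2.572582 * 241.4 = 621.0213 $


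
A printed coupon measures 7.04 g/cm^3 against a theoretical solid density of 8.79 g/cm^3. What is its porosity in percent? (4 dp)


Porosity = (1-7.04/8.79)*100 = 19.909 %


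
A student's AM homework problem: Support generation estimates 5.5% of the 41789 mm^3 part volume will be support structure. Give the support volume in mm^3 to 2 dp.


V_support = 41789 * 0.055 = 2298.4 mm^3


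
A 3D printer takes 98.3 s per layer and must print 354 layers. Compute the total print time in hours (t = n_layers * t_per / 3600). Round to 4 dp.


t = 354 * 98.3 / 3600 = 9.6662 hrs


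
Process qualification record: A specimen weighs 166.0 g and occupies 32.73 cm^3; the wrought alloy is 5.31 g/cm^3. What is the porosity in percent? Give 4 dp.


rho_part = 166.0 / 32.73 = 5.07179957 g/cm^3
Porosity = (1 - 5.07179957/5.31)*100 = 4.4859 %


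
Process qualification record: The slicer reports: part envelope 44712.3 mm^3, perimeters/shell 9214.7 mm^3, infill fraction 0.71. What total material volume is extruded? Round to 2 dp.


V_infill = (44712.3 - 9214.7) * 0.71 = 25203.3
V_total = 9214.7 + 25203.3 = 34418.0 mm^3


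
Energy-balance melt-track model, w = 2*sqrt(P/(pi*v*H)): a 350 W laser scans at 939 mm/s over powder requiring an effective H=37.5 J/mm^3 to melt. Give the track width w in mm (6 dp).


w = 2*sqrt(350/(pi*939*37.5)) = 0.112497 mm


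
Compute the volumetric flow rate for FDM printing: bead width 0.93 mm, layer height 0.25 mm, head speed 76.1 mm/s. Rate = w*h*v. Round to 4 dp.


Rate = 0.93 * 0.25 * 76.1 = 17.6933 mm^3/s


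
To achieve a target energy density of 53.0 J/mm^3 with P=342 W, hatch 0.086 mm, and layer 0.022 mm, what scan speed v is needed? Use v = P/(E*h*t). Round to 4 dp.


v = 342 / (53.0*0.086*0.022) = 3410.5868 mm/s


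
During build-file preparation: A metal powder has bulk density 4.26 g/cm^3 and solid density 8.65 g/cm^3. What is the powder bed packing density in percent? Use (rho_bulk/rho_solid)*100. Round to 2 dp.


Packing = (4.26/8.65)*100 = 49.25 %


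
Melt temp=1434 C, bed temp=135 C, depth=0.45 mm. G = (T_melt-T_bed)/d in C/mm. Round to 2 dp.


G = (1434-135)/0.45 = 2886.67 C/mm


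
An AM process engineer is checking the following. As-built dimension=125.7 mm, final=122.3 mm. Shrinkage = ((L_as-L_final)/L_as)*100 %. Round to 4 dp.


Shrinkage = ((125.7-122.3)/125.7)*100 = 2.7049 %


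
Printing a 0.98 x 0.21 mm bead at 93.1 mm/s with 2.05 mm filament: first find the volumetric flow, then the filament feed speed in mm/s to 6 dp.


Q = 0.98 * 0.21 * 93.1 = 19.15998 mm^3/s
A_fil = pi*(2.05/2)^2 = 3.30063578 mm^2
v_feed = 19.15998 / 3.30063578 = 5.804936 mm/s
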